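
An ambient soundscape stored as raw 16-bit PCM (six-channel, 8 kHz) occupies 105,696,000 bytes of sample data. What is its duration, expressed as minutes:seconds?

18:21

Byte rate = 8,000 × 2 × 6 = 96,000 bytes/s.
Duration = 105,696,000 / 96,000 = 1,101 s.
1,101 s = 18:21.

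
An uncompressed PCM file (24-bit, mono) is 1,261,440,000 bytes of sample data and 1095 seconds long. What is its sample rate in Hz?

Bytes = sample_rate × seconds × bytes_per_sample × channels.
sample_rate = 1,261,440,000 / (1,095 × 3 × 1) = 1,261,440,000 / 3,285 = 384,000 Hz.

384,000 Hz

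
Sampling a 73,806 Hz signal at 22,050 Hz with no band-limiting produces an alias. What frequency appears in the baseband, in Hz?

7,656 Hz

Nyquist = 22,050/2 = 11,025 Hz; 73,806 Hz exceeds it.
Alias = |73,806 − 3×22,050| = |73,806 − 66,150| = 7,656 Hz.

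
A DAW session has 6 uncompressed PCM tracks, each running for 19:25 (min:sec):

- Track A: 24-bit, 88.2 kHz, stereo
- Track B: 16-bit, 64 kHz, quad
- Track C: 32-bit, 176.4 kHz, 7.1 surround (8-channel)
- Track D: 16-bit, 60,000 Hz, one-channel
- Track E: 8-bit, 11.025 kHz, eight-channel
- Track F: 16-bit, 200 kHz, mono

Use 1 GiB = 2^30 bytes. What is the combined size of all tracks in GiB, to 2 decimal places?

7.91 GiB

19:25 (min:sec) = 1,165 s.
Track A: 88,200 × 1,165 × 3 × 2 = 616,518,000 bytes.
Track B: 64,000 × 1,165 × 2 × 4 = 596,480,000 bytes.
Track C: 176,400 × 1,165 × 4 × 8 = 6,576,192,000 bytes.
Track D: 60,000 × 1,165 × 2 × 1 = 139,800,000 bytes.
Track E: 11,025 × 1,165 × 1 × 8 = 102,753,000 bytes.
Track F: 200,000 × 1,165 × 2 × 1 = 466,000,000 bytes.
Total = 8,497,743,000 bytes = 7.91 GiB.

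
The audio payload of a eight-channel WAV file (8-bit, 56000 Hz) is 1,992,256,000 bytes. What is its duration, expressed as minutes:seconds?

Byte rate = 56,000 × 1 × 8 = 448,000 bytes/s.
Duration = 1,992,256,000 / 448,000 = 4,447 s.
4,447 s = 74:07.

74:07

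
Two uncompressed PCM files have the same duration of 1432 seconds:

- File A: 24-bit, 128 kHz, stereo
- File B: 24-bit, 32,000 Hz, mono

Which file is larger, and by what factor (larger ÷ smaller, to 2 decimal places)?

File A, by a factor of 8.00

File A: 128,000 × 3 × 2 = 768,000 bytes/s.
File B: 32,000 × 3 × 1 = 96,000 bytes/s.
File A is larger; ratio = 1,099,776,000 / 137,472,000 = 8.00.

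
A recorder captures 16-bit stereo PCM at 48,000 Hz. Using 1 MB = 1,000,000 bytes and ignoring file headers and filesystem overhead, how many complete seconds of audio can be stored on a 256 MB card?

1,333 seconds

Uncompressed byte rate = 48,000 × 2 × 2 = 192,000 bytes/s.
Capacity = 256 × 1,000,000 = 256,000,000 bytes.
256,000,000 / 192,000 ≈ 1333.33 s → 1,333 seconds.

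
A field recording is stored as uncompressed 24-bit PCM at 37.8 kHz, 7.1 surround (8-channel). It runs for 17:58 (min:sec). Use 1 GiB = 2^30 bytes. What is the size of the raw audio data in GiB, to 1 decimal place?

0.9 GiB

Duration = 17:58 (min:sec) = 1,078 s.
Bytes = 37,800 samples/s × 1,078 s × 3 bytes/sample × 8 ch = 977,961,600 bytes.
977,961,600 / 1,073,741,824 = 0.9 GiB.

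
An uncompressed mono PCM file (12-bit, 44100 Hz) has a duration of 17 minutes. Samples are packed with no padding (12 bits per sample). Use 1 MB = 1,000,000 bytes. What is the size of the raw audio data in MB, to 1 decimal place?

67.5 MB

Duration = 17 minutes = 1,020 s.
Bits = 44,100 × 1,020 × 12 × 1 = 539,784,000 bits = 67,473,000 bytes.
67,473,000 / 1,000,000 = 67.5 MB.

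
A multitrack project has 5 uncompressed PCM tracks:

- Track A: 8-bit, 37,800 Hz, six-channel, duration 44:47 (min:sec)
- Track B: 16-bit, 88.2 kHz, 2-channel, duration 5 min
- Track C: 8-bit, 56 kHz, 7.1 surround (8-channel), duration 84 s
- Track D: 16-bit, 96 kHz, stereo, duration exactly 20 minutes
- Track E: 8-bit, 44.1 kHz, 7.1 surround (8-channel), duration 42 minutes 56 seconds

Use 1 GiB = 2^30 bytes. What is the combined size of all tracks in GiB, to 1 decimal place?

2.0 GiB

Track A: 44:47 (min:sec) = 2,687 s; 37,800 × 2,687 × 1 × 6 = 609,411,600 bytes.
Track B: 5 min = 300 s; 88,200 × 300 × 2 × 2 = 105,840,000 bytes.
Track C: 56,000 × 84 × 1 × 8 = 37,632,000 bytes.
Track D: exactly 20 minutes = 1,200 s; 96,000 × 1,200 × 2 × 2 = 460,800,000 bytes.
Track E: 42 minutes 56 seconds = 2,576 s; 44,100 × 2,576 × 1 × 8 = 908,812,800 bytes.
Total = 2,122,496,400 bytes = 2.0 GiB.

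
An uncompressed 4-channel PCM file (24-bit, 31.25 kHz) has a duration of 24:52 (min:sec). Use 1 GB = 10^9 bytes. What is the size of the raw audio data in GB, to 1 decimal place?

0.6 GB

Duration = 24:52 (min:sec) = 1,492 s.
Bytes = 31,250 samples/s × 1,492 s × 3 bytes/sample × 4 ch = 559,500,000 bytes.
559,500,000 / 1,000,000,000 = 0.6 GB.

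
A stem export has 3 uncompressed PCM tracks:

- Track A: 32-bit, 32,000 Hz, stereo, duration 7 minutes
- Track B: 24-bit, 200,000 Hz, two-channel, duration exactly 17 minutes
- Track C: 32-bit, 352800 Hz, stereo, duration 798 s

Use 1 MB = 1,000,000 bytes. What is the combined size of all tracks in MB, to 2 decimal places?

Track A: 7 minutes = 420 s; 32,000 × 420 × 4 × 2 = 107,520,000 bytes.
Track B: exactly 17 minutes = 1,020 s; 200,000 × 1,020 × 3 × 2 = 1,224,000,000 bytes.
Track C: 352,800 × 798 × 4 × 2 = 2,252,275,200 bytes.
Total = 3,583,795,200 bytes = 3583.80 MB.

3583.80 MB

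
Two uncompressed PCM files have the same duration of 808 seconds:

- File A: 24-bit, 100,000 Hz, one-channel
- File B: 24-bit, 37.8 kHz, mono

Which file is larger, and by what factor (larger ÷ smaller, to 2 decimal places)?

File A: 100,000 × 3 × 1 = 300,000 bytes/s.
File B: 37,800 × 3 × 1 = 113,400 bytes/s.
File A is larger; ratio = 242,400,000 / 91,627,200 = 2.65.

File A, by a factor of 2.65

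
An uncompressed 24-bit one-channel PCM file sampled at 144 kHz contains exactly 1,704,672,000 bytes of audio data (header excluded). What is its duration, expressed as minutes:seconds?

Byte rate = 144,000 × 3 × 1 = 432,000 bytes/s.
Duration = 1,704,672,000 / 432,000 = 3,946 s.
3,946 s = 65:46.

65:46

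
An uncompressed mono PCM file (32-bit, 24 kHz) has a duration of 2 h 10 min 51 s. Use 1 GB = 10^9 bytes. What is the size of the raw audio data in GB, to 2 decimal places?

Duration = 2 h 10 min 51 s = 7,851 s.
Bytes = 24,000 samples/s × 7,851 s × 4 bytes/sample × 1 ch = 753,696,000 bytes.
753,696,000 / 1,000,000,000 = 0.75 GB.

0.75 GB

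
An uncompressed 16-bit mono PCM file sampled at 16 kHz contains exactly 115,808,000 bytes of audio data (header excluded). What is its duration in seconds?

3,619 seconds

Byte rate = 16,000 × 2 × 1 = 32,000 bytes/s.
Duration = 115,808,000 / 32,000 = 3,619 s.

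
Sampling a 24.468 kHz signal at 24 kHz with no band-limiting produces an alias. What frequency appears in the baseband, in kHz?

0.468 kHz

Nyquist = 24,000/2 = 12,000 Hz; 24,468 Hz exceeds it.
Alias = |24,468 − 1×24,000| = |24,468 − 24,000| = 468 Hz = 0.468 kHz.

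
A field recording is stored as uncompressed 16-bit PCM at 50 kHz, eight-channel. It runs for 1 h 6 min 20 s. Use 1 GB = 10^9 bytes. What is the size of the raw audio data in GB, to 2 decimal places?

3.18 GB

Duration = 1 h 6 min 20 s = 3,980 s.
Bytes = 50,000 samples/s × 3,980 s × 2 bytes/sample × 8 ch = 3,184,000,000 bytes.
3,184,000,000 / 1,000,000,000 = 3.18 GB.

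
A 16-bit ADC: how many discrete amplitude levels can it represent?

2^16 = 65,536.

65,536 levels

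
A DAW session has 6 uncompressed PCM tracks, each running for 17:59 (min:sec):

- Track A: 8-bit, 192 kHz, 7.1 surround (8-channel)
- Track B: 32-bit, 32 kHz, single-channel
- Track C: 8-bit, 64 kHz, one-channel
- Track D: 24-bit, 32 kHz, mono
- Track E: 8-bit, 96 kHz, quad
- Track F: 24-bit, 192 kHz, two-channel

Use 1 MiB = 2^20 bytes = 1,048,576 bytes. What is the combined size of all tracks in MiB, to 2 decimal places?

17:59 (min:sec) = 1,079 s.
Track A: 192,000 × 1,079 × 1 × 8 = 1,657,344,000 bytes.
Track B: 32,000 × 1,079 × 4 × 1 = 138,112,000 bytes.
Track C: 64,000 × 1,079 × 1 × 1 = 69,056,000 bytes.
Track D: 32,000 × 1,079 × 3 × 1 = 103,584,000 bytes.
Track E: 96,000 × 1,079 × 1 × 4 = 414,336,000 bytes.
Track F: 192,000 × 1,079 × 3 × 2 = 1,243,008,000 bytes.
Total = 3,625,440,000 bytes = 3457.49 MiB.

3457.49 MiB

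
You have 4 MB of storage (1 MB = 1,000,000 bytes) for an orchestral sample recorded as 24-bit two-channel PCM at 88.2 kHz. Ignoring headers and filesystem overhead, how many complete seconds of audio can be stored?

Uncompressed byte rate = 88,200 × 3 × 2 = 529,200 bytes/s.
Capacity = 4 × 1,000,000 = 4,000,000 bytes.
4,000,000 / 529,200 ≈ 7.56 s → 7 seconds.

7 seconds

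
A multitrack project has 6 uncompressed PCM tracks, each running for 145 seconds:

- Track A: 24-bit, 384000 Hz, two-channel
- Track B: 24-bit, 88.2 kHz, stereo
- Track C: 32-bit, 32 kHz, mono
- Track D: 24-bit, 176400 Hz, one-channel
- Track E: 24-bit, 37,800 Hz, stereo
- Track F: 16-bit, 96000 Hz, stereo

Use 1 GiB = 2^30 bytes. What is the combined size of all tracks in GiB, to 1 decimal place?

0.6 GiB

Track A: 384,000 × 145 × 3 × 2 = 334,080,000 bytes.
Track B: 88,200 × 145 × 3 × 2 = 76,734,000 bytes.
Track C: 32,000 × 145 × 4 × 1 = 18,560,000 bytes.
Track D: 176,400 × 145 × 3 × 1 = 76,734,000 bytes.
Track E: 37,800 × 145 × 3 × 2 = 32,886,000 bytes.
Track F: 96,000 × 145 × 2 × 2 = 55,680,000 bytes.
Total = 594,674,000 bytes = 0.6 GiB.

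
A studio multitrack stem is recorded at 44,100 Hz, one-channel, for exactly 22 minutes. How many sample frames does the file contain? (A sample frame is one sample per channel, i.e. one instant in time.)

58,212,000 sample frames

exactly 22 minutes = 1,320 s.
44,100 samples/s × 1,320 s = 58,212,000 frames.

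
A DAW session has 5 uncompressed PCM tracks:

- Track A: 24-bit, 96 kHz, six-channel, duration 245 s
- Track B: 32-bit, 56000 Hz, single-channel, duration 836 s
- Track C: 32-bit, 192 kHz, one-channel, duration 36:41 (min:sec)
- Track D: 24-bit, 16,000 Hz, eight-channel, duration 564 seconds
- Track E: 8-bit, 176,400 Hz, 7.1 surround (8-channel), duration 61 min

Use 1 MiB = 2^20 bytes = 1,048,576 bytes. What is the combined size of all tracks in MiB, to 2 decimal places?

7326.66 MiB

Track A: 96,000 × 245 × 3 × 6 = 423,360,000 bytes.
Track B: 56,000 × 836 × 4 × 1 = 187,264,000 bytes.
Track C: 36:41 (min:sec) = 2,201 s; 192,000 × 2,201 × 4 × 1 = 1,690,368,000 bytes.
Track D: 16,000 × 564 × 3 × 8 = 216,576,000 bytes.
Track E: 61 min = 3,660 s; 176,400 × 3,660 × 1 × 8 = 5,164,992,000 bytes.
Total = 7,682,560,000 bytes = 7326.66 MiB.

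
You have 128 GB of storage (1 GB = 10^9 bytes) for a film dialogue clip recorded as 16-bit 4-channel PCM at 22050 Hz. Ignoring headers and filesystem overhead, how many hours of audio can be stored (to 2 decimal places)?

201.56 hours

Uncompressed byte rate = 22,050 × 2 × 4 = 176,400 bytes/s.
Capacity = 128 × 1,000,000,000 = 128,000,000,000 bytes.
128,000,000,000 / 176,400 ≈ 725623.58 s → 201.56 hours.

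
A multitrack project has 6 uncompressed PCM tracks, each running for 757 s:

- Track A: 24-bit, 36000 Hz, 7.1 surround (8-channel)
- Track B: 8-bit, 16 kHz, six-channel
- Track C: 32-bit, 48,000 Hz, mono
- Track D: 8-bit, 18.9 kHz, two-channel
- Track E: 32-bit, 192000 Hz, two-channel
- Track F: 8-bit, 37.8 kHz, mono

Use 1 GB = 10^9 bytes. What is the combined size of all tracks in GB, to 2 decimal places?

2.09 GB

Track A: 36,000 × 757 × 3 × 8 = 654,048,000 bytes.
Track B: 16,000 × 757 × 1 × 6 = 72,672,000 bytes.
Track C: 48,000 × 757 × 4 × 1 = 145,344,000 bytes.
Track D: 18,900 × 757 × 1 × 2 = 28,614,600 bytes.
Track E: 192,000 × 757 × 4 × 2 = 1,162,752,000 bytes.
Track F: 37,800 × 757 × 1 × 1 = 28,614,600 bytes.
Total = 2,092,045,200 bytes = 2.09 GB.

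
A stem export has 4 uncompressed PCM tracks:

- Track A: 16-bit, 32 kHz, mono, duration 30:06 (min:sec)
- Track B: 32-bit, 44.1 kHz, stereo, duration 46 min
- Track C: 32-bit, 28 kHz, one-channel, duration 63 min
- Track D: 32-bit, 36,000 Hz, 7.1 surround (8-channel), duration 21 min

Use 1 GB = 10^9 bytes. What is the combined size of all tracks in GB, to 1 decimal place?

Track A: 30:06 (min:sec) = 1,806 s; 32,000 × 1,806 × 2 × 1 = 115,584,000 bytes.
Track B: 46 min = 2,760 s; 44,100 × 2,760 × 4 × 2 = 973,728,000 bytes.
Track C: 63 min = 3,780 s; 28,000 × 3,780 × 4 × 1 = 423,360,000 bytes.
Track D: 21 min = 1,260 s; 36,000 × 1,260 × 4 × 8 = 1,451,520,000 bytes.
Total = 2,964,192,000 bytes = 3.0 GB.

3.0 GB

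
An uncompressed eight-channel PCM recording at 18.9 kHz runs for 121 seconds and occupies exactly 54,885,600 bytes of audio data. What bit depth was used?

24 bits

Bytes per sample = 54,885,600 / (18,900 × 121 × 8) = 54,885,600 / 18,295,200 = 3.
Bit depth = 3 × 8 = 24 bits.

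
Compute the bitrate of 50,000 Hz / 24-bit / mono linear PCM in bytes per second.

Bit rate = 50,000 × 24 × 1 = 1,200,000 bits/s.
1,200,000 / 8 = 150,000 bytes/s.

150,000 bytes/s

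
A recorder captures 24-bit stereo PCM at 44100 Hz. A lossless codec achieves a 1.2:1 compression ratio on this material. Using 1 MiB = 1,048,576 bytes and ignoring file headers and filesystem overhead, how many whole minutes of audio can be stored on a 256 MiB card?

20 minutes

Uncompressed byte rate = 44,100 × 3 × 2 = 264,600 bytes/s.
After 1.2:1 compression, effective rate ≈ 220500 bytes/s.
Capacity = 256 × 1,048,576 = 268,435,456 bytes.
268,435,456 / effective rate ≈ 1217.39 s → 20 minutes.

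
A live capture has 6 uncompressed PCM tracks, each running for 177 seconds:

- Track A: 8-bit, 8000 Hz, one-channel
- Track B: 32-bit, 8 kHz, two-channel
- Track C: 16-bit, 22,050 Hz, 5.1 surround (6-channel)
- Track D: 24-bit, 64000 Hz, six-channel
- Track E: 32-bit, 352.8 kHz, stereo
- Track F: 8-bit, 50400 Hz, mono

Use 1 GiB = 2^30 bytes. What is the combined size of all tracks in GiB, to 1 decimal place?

0.7 GiB

Track A: 8,000 × 177 × 1 × 1 = 1,416,000 bytes.
Track B: 8,000 × 177 × 4 × 2 = 11,328,000 bytes.
Track C: 22,050 × 177 × 2 × 6 = 46,834,200 bytes.
Track D: 64,000 × 177 × 3 × 6 = 203,904,000 bytes.
Track E: 352,800 × 177 × 4 × 2 = 499,564,800 bytes.
Track F: 50,400 × 177 × 1 × 1 = 8,920,800 bytes.
Total = 771,967,800 bytes = 0.7 GiB.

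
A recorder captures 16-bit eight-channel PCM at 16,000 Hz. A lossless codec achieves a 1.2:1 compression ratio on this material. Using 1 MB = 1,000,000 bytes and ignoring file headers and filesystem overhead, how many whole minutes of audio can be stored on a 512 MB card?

Uncompressed byte rate = 16,000 × 2 × 8 = 256,000 bytes/s.
After 1.2:1 compression, effective rate ≈ 213333.33 bytes/s.
Capacity = 512 × 1,000,000 = 512,000,000 bytes.
512,000,000 / effective rate ≈ 2400 s → 40 minutes.

40 minutes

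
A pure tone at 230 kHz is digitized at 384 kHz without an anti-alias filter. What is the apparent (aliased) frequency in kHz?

Nyquist = 384,000/2 = 192,000 Hz; 230,000 Hz exceeds it.
Alias = |230,000 − 1×384,000| = |230,000 − 384,000| = 154,000 Hz = 154 kHz.

154 kHz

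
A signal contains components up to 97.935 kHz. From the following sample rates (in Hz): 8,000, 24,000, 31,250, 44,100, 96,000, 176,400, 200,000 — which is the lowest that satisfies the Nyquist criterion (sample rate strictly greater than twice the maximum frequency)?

Need sample rate > 2 × 97,935 = 195,870 Hz.
Lowest listed rate above 195,870 Hz is 200,000 Hz.

200,000 Hz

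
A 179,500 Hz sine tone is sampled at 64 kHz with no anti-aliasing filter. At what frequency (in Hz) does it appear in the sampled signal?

Nyquist = 64,000/2 = 32,000 Hz; 179,500 Hz exceeds it.
Alias = |179,500 − 3×64,000| = |179,500 − 192,000| = 12,500 Hz.

12,500 Hz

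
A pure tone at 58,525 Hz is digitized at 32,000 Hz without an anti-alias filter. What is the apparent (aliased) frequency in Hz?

5,475 Hz

Nyquist = 32,000/2 = 16,000 Hz; 58,525 Hz exceeds it.
Alias = |58,525 − 2×32,000| = |58,525 − 64,000| = 5,475 Hz.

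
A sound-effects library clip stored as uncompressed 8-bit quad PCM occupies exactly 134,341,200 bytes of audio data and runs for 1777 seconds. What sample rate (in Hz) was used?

Bytes = sample_rate × seconds × bytes_per_sample × channels.
sample_rate = 134,341,200 / (1,777 × 1 × 4) = 134,341,200 / 7,108 = 18,900 Hz.

18,900 Hz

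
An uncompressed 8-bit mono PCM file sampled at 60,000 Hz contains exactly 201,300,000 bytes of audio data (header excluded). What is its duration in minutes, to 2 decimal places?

55.92 minutes

Byte rate = 60,000 × 1 × 1 = 60,000 bytes/s.
Duration = 201,300,000 / 60,000 = 3,355 s.
3,355 s / 60 = 55.92 minutes.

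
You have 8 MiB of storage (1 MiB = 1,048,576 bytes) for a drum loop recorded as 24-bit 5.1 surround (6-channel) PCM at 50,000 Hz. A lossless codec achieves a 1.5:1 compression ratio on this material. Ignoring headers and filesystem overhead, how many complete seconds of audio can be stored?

Uncompressed byte rate = 50,000 × 3 × 6 = 900,000 bytes/s.
After 1.5:1 compression, effective rate ≈ 600000 bytes/s.
Capacity = 8 × 1,048,576 = 8,388,608 bytes.
8,388,608 / effective rate ≈ 13.98 s → 13 seconds.

13 seconds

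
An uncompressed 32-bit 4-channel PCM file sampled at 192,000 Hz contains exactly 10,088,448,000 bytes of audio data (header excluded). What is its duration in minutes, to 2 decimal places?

54.73 minutes

Byte rate = 192,000 × 4 × 4 = 3,072,000 bytes/s.
Duration = 10,088,448,000 / 3,072,000 = 3,284 s.
3,284 s / 60 = 54.73 minutes.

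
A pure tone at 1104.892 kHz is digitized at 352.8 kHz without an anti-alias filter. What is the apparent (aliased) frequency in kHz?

46.492 kHz

Nyquist = 352,800/2 = 176,400 Hz; 1,104,892 Hz exceeds it.
Alias = |1,104,892 − 3×352,800| = |1,104,892 − 1,058,400| = 46,492 Hz = 46.492 kHz.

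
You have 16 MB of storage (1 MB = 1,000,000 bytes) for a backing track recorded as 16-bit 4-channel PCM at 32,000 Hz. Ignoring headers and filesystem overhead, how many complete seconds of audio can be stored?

Uncompressed byte rate = 32,000 × 2 × 4 = 256,000 bytes/s.
Capacity = 16 × 1,000,000 = 16,000,000 bytes.
16,000,000 / 256,000 ≈ 62.5 s → 62 seconds.

62 seconds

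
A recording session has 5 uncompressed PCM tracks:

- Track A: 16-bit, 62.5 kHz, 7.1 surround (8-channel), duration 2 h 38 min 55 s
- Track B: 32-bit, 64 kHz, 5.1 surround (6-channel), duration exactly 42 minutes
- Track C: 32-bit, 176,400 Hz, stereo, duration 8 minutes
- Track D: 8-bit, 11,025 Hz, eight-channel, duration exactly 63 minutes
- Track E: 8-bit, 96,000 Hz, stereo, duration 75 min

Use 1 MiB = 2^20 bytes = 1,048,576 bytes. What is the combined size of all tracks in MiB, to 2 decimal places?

Track A: 2 h 38 min 55 s = 9,535 s; 62,500 × 9,535 × 2 × 8 = 9,535,000,000 bytes.
Track B: exactly 42 minutes = 2,520 s; 64,000 × 2,520 × 4 × 6 = 3,870,720,000 bytes.
Track C: 8 minutes = 480 s; 176,400 × 480 × 4 × 2 = 677,376,000 bytes.
Track D: exactly 63 minutes = 3,780 s; 11,025 × 3,780 × 1 × 8 = 333,396,000 bytes.
Track E: 75 min = 4,500 s; 96,000 × 4,500 × 1 × 2 = 864,000,000 bytes.
Total = 15,280,492,000 bytes = 14572.61 MiB.

14572.61 MiB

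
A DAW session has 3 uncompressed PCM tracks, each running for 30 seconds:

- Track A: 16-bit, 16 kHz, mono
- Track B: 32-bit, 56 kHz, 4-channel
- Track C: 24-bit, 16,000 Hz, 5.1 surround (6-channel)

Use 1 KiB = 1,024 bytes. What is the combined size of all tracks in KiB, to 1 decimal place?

Track A: 16,000 × 30 × 2 × 1 = 960,000 bytes.
Track B: 56,000 × 30 × 4 × 4 = 26,880,000 bytes.
Track C: 16,000 × 30 × 3 × 6 = 8,640,000 bytes.
Total = 36,480,000 bytes = 35625.0 KiB.

35625.0 KiB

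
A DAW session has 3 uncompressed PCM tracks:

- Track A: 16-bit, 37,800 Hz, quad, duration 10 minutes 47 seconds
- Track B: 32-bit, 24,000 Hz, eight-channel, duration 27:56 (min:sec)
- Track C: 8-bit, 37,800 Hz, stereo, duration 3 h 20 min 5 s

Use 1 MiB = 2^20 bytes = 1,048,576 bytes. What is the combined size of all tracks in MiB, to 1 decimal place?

Track A: 10 minutes 47 seconds = 647 s; 37,800 × 647 × 2 × 4 = 195,652,800 bytes.
Track B: 27:56 (min:sec) = 1,676 s; 24,000 × 1,676 × 4 × 8 = 1,287,168,000 bytes.
Track C: 3 h 20 min 5 s = 12,005 s; 37,800 × 12,005 × 1 × 2 = 907,578,000 bytes.
Total = 2,390,398,800 bytes = 2279.7 MiB.

2279.7 MiB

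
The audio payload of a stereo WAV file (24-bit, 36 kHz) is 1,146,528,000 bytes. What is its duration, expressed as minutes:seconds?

88:28

Byte rate = 36,000 × 3 × 2 = 216,000 bytes/s.
Duration = 1,146,528,000 / 216,000 = 5,308 s.
5,308 s = 88:28.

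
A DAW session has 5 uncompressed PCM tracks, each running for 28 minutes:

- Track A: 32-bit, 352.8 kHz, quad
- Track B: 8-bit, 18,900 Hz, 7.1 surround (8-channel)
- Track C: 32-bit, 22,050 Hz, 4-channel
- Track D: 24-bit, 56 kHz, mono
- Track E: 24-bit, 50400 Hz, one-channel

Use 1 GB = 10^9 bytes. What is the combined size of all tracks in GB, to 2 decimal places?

10.87 GB

28 minutes = 1,680 s.
Track A: 352,800 × 1,680 × 4 × 4 = 9,483,264,000 bytes.
Track B: 18,900 × 1,680 × 1 × 8 = 254,016,000 bytes.
Track C: 22,050 × 1,680 × 4 × 4 = 592,704,000 bytes.
Track D: 56,000 × 1,680 × 3 × 1 = 282,240,000 bytes.
Track E: 50,400 × 1,680 × 3 × 1 = 254,016,000 bytes.
Total = 10,866,240,000 bytes = 10.87 GB.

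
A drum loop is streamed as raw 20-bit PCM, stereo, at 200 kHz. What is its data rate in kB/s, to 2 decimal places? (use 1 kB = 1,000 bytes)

1000.00 kB/s

Bit rate = 200,000 × 20 × 2 = 8,000,000 bits/s.
8,000,000 / 8 = 1,000,000 B/s = 1000.00 kB/s.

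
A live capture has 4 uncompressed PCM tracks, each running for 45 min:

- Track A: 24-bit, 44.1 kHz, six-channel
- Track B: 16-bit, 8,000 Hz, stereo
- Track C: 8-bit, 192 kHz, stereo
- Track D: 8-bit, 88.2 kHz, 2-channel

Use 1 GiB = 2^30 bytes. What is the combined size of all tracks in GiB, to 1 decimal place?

45 min = 2,700 s.
Track A: 44,100 × 2,700 × 3 × 6 = 2,143,260,000 bytes.
Track B: 8,000 × 2,700 × 2 × 2 = 86,400,000 bytes.
Track C: 192,000 × 2,700 × 1 × 2 = 1,036,800,000 bytes.
Track D: 88,200 × 2,700 × 1 × 2 = 476,280,000 bytes.
Total = 3,742,740,000 bytes = 3.5 GiB.

3.5 GiB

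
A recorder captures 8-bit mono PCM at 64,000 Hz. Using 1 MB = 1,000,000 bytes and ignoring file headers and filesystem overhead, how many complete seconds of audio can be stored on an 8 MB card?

Uncompressed byte rate = 64,000 × 1 × 1 = 64,000 bytes/s.
Capacity = 8 × 1,000,000 = 8,000,000 bytes.
8,000,000 / 64,000 ≈ 125 s → 125 seconds.

125 seconds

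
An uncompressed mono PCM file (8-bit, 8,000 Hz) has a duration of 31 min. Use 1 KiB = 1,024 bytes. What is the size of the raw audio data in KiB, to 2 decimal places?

14531.25 KiB

Duration = 31 min = 1,860 s.
Bytes = 8,000 samples/s × 1,860 s × 1 bytes/sample × 1 ch = 14,880,000 bytes.
14,880,000 / 1,024 = 14531.25 KiB.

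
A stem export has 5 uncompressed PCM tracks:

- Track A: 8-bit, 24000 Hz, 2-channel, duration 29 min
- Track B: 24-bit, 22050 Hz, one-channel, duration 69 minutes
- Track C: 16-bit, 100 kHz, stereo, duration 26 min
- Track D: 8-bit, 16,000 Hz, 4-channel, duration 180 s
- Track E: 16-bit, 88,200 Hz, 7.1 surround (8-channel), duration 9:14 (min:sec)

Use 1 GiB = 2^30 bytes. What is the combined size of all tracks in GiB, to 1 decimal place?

Track A: 29 min = 1,740 s; 24,000 × 1,740 × 1 × 2 = 83,520,000 bytes.
Track B: 69 minutes = 4,140 s; 22,050 × 4,140 × 3 × 1 = 273,861,000 bytes.
Track C: 26 min = 1,560 s; 100,000 × 1,560 × 2 × 2 = 624,000,000 bytes.
Track D: 16,000 × 180 × 1 × 4 = 11,520,000 bytes.
Track E: 9:14 (min:sec) = 554 s; 88,200 × 554 × 2 × 8 = 781,804,800 bytes.
Total = 1,774,705,800 bytes = 1.7 GiB.

1.7 GiB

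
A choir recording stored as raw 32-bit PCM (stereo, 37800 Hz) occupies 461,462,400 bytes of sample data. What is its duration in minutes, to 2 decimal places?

25.43 minutes

Byte rate = 37,800 × 4 × 2 = 302,400 bytes/s.
Duration = 461,462,400 / 302,400 = 1,526 s.
1,526 s / 60 = 25.43 minutes.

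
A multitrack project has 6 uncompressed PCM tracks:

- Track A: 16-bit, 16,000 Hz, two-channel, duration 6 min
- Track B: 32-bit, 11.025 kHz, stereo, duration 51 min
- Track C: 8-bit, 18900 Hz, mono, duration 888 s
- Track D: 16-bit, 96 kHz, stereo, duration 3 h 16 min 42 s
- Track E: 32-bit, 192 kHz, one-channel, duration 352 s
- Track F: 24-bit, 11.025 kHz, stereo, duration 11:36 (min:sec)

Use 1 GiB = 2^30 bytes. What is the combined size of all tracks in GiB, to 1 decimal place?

Track A: 6 min = 360 s; 16,000 × 360 × 2 × 2 = 23,040,000 bytes.
Track B: 51 min = 3,060 s; 11,025 × 3,060 × 4 × 2 = 269,892,000 bytes.
Track C: 18,900 × 888 × 1 × 1 = 16,783,200 bytes.
Track D: 3 h 16 min 42 s = 11,802 s; 96,000 × 11,802 × 2 × 2 = 4,531,968,000 bytes.
Track E: 192,000 × 352 × 4 × 1 = 270,336,000 bytes.
Track F: 11:36 (min:sec) = 696 s; 11,025 × 696 × 3 × 2 = 46,040,400 bytes.
Total = 5,158,059,600 bytes = 4.8 GiB.

4.8 GiB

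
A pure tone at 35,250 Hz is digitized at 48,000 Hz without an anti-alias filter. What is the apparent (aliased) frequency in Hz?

12,750 Hz

Nyquist = 48,000/2 = 24,000 Hz; 35,250 Hz exceeds it.
Alias = |35,250 − 1×48,000| = |35,250 − 48,000| = 12,750 Hz.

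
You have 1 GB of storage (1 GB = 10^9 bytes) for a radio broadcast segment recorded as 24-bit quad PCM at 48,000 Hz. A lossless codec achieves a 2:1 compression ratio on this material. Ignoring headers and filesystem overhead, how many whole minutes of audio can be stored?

Uncompressed byte rate = 48,000 × 3 × 4 = 576,000 bytes/s.
After 2:1 compression, effective rate ≈ 288000 bytes/s.
Capacity = 1 × 1,000,000,000 = 1,000,000,000 bytes.
1,000,000,000 / effective rate ≈ 3472.22 s → 57 minutes.

57 minutes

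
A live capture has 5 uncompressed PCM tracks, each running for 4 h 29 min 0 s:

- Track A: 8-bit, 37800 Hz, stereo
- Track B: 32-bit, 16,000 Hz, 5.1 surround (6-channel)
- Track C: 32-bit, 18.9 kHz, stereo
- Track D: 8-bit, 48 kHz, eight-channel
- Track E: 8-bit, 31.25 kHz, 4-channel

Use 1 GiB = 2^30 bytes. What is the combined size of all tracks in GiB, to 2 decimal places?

16.83 GiB

4 h 29 min 0 s = 16,140 s.
Track A: 37,800 × 16,140 × 1 × 2 = 1,220,184,000 bytes.
Track B: 16,000 × 16,140 × 4 × 6 = 6,197,760,000 bytes.
Track C: 18,900 × 16,140 × 4 × 2 = 2,440,368,000 bytes.
Track D: 48,000 × 16,140 × 1 × 8 = 6,197,760,000 bytes.
Track E: 31,250 × 16,140 × 1 × 4 = 2,017,500,000 bytes.
Total = 18,073,572,000 bytes = 16.83 GiB.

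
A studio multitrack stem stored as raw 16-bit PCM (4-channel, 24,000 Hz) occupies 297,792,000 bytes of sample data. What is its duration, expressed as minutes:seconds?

25:51

Byte rate = 24,000 × 2 × 4 = 192,000 bytes/s.
Duration = 297,792,000 / 192,000 = 1,551 s.
1,551 s = 25:51.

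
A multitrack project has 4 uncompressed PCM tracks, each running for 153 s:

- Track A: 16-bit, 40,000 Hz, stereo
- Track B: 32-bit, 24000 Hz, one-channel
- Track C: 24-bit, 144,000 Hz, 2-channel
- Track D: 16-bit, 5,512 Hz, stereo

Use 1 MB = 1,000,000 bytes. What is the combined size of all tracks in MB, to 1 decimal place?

174.7 MB

Track A: 40,000 × 153 × 2 × 2 = 24,480,000 bytes.
Track B: 24,000 × 153 × 4 × 1 = 14,688,000 bytes.
Track C: 144,000 × 153 × 3 × 2 = 132,192,000 bytes.
Track D: 5,512 × 153 × 2 × 2 = 3,373,344 bytes.
Total = 174,733,344 bytes = 174.7 MB.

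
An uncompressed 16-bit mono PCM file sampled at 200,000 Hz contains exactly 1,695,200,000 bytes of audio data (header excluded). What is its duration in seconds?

Byte rate = 200,000 × 2 × 1 = 400,000 bytes/s.
Duration = 1,695,200,000 / 400,000 = 4,238 s.

4,238 seconds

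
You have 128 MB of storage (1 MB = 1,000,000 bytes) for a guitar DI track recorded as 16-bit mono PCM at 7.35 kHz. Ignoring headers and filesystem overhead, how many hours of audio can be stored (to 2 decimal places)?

Uncompressed byte rate = 7,350 × 2 × 1 = 14,700 bytes/s.
Capacity = 128 × 1,000,000 = 128,000,000 bytes.
128,000,000 / 14,700 ≈ 8707.48 s → 2.42 hours.

2.42 hours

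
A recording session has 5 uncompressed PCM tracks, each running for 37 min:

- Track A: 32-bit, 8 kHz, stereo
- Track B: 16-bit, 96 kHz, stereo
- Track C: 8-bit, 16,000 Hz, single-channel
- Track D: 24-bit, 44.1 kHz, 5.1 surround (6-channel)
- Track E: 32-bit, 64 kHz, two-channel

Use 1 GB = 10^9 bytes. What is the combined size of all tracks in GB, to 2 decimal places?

3.93 GB

37 min = 2,220 s.
Track A: 8,000 × 2,220 × 4 × 2 = 142,080,000 bytes.
Track B: 96,000 × 2,220 × 2 × 2 = 852,480,000 bytes.
Track C: 16,000 × 2,220 × 1 × 1 = 35,520,000 bytes.
Track D: 44,100 × 2,220 × 3 × 6 = 1,762,236,000 bytes.
Track E: 64,000 × 2,220 × 4 × 2 = 1,136,640,000 bytes.
Total = 3,928,956,000 bytes = 3.93 GB.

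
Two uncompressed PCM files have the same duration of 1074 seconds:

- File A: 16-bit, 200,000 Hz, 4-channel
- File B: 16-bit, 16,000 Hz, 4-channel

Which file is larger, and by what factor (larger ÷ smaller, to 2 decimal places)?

File A, by a factor of 12.50

File A: 200,000 × 2 × 4 = 1,600,000 bytes/s.
File B: 16,000 × 2 × 4 = 128,000 bytes/s.
File A is larger; ratio = 1,718,400,000 / 137,472,000 = 12.50.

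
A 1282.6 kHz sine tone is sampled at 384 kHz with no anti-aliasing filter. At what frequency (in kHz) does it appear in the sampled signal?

130.6 kHz

Nyquist = 384,000/2 = 192,000 Hz; 1,282,600 Hz exceeds it.
Alias = |1,282,600 − 3×384,000| = |1,282,600 − 1,152,000| = 130,600 Hz = 130.6 kHz.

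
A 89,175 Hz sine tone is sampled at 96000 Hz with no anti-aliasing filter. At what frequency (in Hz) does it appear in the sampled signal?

Nyquist = 96,000/2 = 48,000 Hz; 89,175 Hz exceeds it.
Alias = |89,175 − 1×96,000| = |89,175 − 96,000| = 6,825 Hz.

6,825 Hz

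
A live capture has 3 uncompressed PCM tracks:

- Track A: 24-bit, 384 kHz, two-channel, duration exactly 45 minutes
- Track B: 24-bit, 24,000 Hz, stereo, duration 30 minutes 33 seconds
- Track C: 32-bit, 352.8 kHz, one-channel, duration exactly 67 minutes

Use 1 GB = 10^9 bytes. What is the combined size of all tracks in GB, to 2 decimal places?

12.16 GB

Track A: exactly 45 minutes = 2,700 s; 384,000 × 2,700 × 3 × 2 = 6,220,800,000 bytes.
Track B: 30 minutes 33 seconds = 1,833 s; 24,000 × 1,833 × 3 × 2 = 263,952,000 bytes.
Track C: exactly 67 minutes = 4,020 s; 352,800 × 4,020 × 4 × 1 = 5,673,024,000 bytes.
Total = 12,157,776,000 bytes = 12.16 GB.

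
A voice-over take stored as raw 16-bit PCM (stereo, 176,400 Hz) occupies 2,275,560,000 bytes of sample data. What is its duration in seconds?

Byte rate = 176,400 × 2 × 2 = 705,600 bytes/s.
Duration = 2,275,560,000 / 705,600 = 3,225 s.

3,225 seconds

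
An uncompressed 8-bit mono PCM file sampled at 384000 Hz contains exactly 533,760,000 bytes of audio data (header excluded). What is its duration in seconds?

Byte rate = 384,000 × 1 × 1 = 384,000 bytes/s.
Duration = 533,760,000 / 384,000 = 1,390 s.

1,390 seconds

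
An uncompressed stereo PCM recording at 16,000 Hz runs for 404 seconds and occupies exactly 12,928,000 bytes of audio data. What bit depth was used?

Bytes per sample = 12,928,000 / (16,000 × 404 × 2) = 12,928,000 / 12,928,000 = 1.
Bit depth = 1 × 8 = 8 bits.

8 bits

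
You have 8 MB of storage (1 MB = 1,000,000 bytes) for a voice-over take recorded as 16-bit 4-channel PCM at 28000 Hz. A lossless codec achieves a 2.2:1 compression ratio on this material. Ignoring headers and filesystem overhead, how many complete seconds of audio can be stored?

78 seconds

Uncompressed byte rate = 28,000 × 2 × 4 = 224,000 bytes/s.
After 2.2:1 compression, effective rate ≈ 101818.18 bytes/s.
Capacity = 8 × 1,000,000 = 8,000,000 bytes.
8,000,000 / effective rate ≈ 78.57 s → 78 seconds.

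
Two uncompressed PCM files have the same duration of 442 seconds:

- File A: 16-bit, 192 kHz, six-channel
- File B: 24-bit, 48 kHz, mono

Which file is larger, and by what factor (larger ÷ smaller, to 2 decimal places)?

File A, by a factor of 16.00

File A: 192,000 × 2 × 6 = 2,304,000 bytes/s.
File B: 48,000 × 3 × 1 = 144,000 bytes/s.
File A is larger; ratio = 1,018,368,000 / 63,648,000 = 16.00.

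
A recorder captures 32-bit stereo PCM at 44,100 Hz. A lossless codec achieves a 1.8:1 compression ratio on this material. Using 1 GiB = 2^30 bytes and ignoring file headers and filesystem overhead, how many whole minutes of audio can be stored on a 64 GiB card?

5,843 minutes

Uncompressed byte rate = 44,100 × 4 × 2 = 352,800 bytes/s.
After 1.8:1 compression, effective rate ≈ 196000 bytes/s.
Capacity = 64 × 1,073,741,824 = 68,719,476,736 bytes.
68,719,476,736 / effective rate ≈ 350609.58 s → 5,843 minutes.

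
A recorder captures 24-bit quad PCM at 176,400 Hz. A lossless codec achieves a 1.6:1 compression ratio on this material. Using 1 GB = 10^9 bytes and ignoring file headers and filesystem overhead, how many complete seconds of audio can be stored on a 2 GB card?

1,511 seconds

Uncompressed byte rate = 176,400 × 3 × 4 = 2,116,800 bytes/s.
After 1.6:1 compression, effective rate ≈ 1323000 bytes/s.
Capacity = 2 × 1,000,000,000 = 2,000,000,000 bytes.
2,000,000,000 / effective rate ≈ 1511.72 s → 1,511 seconds.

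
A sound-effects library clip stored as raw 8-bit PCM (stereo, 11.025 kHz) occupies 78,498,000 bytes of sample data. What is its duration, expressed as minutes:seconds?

59:20

Byte rate = 11,025 × 1 × 2 = 22,050 bytes/s.
Duration = 78,498,000 / 22,050 = 3,560 s.
3,560 s = 59:20.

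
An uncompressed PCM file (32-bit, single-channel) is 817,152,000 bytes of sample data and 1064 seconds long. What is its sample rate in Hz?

Bytes = sample_rate × seconds × bytes_per_sample × channels.
sample_rate = 817,152,000 / (1,064 × 4 × 1) = 817,152,000 / 4,256 = 192,000 Hz.

192,000 Hz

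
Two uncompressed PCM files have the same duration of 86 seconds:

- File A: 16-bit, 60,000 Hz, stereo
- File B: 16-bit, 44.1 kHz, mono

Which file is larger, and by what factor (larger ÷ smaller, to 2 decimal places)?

File A, by a factor of 2.72

File A: 60,000 × 2 × 2 = 240,000 bytes/s.
File B: 44,100 × 2 × 1 = 88,200 bytes/s.
File A is larger; ratio = 20,640,000 / 7,585,200 = 2.72.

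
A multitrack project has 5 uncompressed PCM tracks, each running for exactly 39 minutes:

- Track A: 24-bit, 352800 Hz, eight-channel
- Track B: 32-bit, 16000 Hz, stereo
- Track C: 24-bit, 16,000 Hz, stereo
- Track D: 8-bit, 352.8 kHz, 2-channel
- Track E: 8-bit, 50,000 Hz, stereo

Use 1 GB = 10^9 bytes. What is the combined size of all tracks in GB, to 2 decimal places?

22.22 GB

exactly 39 minutes = 2,340 s.
Track A: 352,800 × 2,340 × 3 × 8 = 19,813,248,000 bytes.
Track B: 16,000 × 2,340 × 4 × 2 = 299,520,000 bytes.
Track C: 16,000 × 2,340 × 3 × 2 = 224,640,000 bytes.
Track D: 352,800 × 2,340 × 1 × 2 = 1,651,104,000 bytes.
Track E: 50,000 × 2,340 × 1 × 2 = 234,000,000 bytes.
Total = 22,222,512,000 bytes = 22.22 GB.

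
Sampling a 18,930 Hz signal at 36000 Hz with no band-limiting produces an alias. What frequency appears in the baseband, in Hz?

17,070 Hz

Nyquist = 36,000/2 = 18,000 Hz; 18,930 Hz exceeds it.
Alias = |18,930 − 1×36,000| = |18,930 − 36,000| = 17,070 Hz.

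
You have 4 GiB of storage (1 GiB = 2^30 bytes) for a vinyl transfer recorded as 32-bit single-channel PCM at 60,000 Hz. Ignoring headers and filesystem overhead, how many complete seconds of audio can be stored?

Uncompressed byte rate = 60,000 × 4 × 1 = 240,000 bytes/s.
Capacity = 4 × 1,073,741,824 = 4,294,967,296 bytes.
4,294,967,296 / 240,000 ≈ 17895.7 s → 17,895 seconds.

17,895 seconds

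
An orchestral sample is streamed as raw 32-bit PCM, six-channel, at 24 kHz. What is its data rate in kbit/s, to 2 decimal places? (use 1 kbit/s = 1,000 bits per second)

4608.00 kbit/s

Bit rate = 24,000 × 32 × 6 = 4,608,000 bits/s.
= 4608.00 kbit/s.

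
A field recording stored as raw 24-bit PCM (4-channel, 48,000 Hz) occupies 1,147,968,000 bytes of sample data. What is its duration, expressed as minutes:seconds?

Byte rate = 48,000 × 3 × 4 = 576,000 bytes/s.
Duration = 1,147,968,000 / 576,000 = 1,993 s.
1,993 s = 33:13.

33:13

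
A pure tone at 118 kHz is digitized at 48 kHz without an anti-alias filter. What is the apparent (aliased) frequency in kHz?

22 kHz

Nyquist = 48,000/2 = 24,000 Hz; 118,000 Hz exceeds it.
Alias = |118,000 − 2×48,000| = |118,000 − 96,000| = 22,000 Hz = 22 kHz.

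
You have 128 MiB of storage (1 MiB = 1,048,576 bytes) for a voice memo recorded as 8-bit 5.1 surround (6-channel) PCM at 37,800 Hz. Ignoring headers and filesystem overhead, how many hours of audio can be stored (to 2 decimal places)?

0.16 hours

Uncompressed byte rate = 37,800 × 1 × 6 = 226,800 bytes/s.
Capacity = 128 × 1,048,576 = 134,217,728 bytes.
134,217,728 / 226,800 ≈ 591.79 s → 0.16 hours.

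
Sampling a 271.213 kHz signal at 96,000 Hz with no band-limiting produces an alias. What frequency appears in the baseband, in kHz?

Nyquist = 96,000/2 = 48,000 Hz; 271,213 Hz exceeds it.
Alias = |271,213 − 3×96,000| = |271,213 − 288,000| = 16,787 Hz = 16.787 kHz.

16.787 kHz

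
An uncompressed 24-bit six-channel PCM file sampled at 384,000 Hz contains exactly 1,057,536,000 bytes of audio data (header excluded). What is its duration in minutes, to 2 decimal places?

2.55 minutes

Byte rate = 384,000 × 3 × 6 = 6,912,000 bytes/s.
Duration = 1,057,536,000 / 6,912,000 = 153 s.
153 s / 60 = 2.55 minutes.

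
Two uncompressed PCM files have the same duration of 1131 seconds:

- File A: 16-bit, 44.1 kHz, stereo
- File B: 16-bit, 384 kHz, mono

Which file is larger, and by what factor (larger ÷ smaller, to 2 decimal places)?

File A: 44,100 × 2 × 2 = 176,400 bytes/s.
File B: 384,000 × 2 × 1 = 768,000 bytes/s.
File B is larger; ratio = 868,608,000 / 199,508,400 = 4.35.

File B, by a factor of 4.35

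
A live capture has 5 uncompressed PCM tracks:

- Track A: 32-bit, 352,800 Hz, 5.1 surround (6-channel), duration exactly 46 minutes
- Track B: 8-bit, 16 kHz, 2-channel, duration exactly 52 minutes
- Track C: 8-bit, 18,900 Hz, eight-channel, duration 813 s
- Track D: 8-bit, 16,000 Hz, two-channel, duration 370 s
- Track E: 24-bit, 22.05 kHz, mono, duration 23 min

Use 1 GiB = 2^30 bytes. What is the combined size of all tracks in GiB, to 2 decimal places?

Track A: exactly 46 minutes = 2,760 s; 352,800 × 2,760 × 4 × 6 = 23,369,472,000 bytes.
Track B: exactly 52 minutes = 3,120 s; 16,000 × 3,120 × 1 × 2 = 99,840,000 bytes.
Track C: 18,900 × 813 × 1 × 8 = 122,925,600 bytes.
Track D: 16,000 × 370 × 1 × 2 = 11,840,000 bytes.
Track E: 23 min = 1,380 s; 22,050 × 1,380 × 3 × 1 = 91,287,000 bytes.
Total = 23,695,364,600 bytes = 22.07 GiB.

22.07 GiB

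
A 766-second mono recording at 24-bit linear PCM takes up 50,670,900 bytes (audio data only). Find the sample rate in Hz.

22,050 Hz

Bytes = sample_rate × seconds × bytes_per_sample × channels.
sample_rate = 50,670,900 / (766 × 3 × 1) = 50,670,900 / 2,298 = 22,050 Hz.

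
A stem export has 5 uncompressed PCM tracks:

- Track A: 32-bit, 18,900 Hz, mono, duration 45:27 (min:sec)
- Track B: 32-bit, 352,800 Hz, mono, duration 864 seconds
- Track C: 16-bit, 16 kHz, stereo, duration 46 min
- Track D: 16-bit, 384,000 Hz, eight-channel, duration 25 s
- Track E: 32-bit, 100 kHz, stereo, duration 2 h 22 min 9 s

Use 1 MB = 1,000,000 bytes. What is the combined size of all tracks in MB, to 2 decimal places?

Track A: 45:27 (min:sec) = 2,727 s; 18,900 × 2,727 × 4 × 1 = 206,161,200 bytes.
Track B: 352,800 × 864 × 4 × 1 = 1,219,276,800 bytes.
Track C: 46 min = 2,760 s; 16,000 × 2,760 × 2 × 2 = 176,640,000 bytes.
Track D: 384,000 × 25 × 2 × 8 = 153,600,000 bytes.
Track E: 2 h 22 min 9 s = 8,529 s; 100,000 × 8,529 × 4 × 2 = 6,823,200,000 bytes.
Total = 8,578,878,000 bytes = 8578.88 MB.

8578.88 MB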